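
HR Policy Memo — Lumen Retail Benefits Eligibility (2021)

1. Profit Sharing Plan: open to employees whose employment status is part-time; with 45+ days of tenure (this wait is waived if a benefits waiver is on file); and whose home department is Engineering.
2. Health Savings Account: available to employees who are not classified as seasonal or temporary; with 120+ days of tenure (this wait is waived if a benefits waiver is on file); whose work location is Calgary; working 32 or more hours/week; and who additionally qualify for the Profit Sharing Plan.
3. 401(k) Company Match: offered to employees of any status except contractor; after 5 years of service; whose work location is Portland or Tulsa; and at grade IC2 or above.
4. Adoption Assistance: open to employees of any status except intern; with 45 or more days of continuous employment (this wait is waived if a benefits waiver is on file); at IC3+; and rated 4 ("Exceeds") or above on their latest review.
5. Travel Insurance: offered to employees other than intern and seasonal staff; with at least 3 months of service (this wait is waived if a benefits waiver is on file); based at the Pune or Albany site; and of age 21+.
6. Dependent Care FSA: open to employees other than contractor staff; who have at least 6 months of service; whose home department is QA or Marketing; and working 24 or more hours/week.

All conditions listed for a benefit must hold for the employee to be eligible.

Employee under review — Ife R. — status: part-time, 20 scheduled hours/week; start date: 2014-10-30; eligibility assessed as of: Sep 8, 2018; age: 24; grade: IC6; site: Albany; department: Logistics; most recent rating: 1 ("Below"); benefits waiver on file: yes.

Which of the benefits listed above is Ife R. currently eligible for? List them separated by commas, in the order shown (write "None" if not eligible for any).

Service from 2014-10-30 to Sep 8, 2018: 1409 days.
Profit Sharing Plan — status part-time ✓; benefits waiver on file ✓; dept Logistics ✗ → not eligible.
Health Savings Account — status part-time ✓ (not excluded); benefits waiver on file ✓; site Albany ✗ (not Calgary) → not eligible.
401(k) Company Match — status part-time ✓ (not excluded); service 1409 days < 5 years (≈1825 days) ✗ → not eligible.
Adoption Assistance — status part-time ✓ (not excluded); benefits waiver on file ✓; grade IC6 ≥ IC3 ✓; rating 1 < 4 ✗ → not eligible.
Travel Insurance — status part-time ✓ (not excluded); benefits waiver on file ✓; site Albany ✓; age 24 ≥ 21 ✓ → eligible.
Dependent Care FSA — status part-time ✓ (not excluded); service 1409 days ≥ 6 months (≈180 days) ✓; dept Logistics ✗ → not eligible.

Travel Insurance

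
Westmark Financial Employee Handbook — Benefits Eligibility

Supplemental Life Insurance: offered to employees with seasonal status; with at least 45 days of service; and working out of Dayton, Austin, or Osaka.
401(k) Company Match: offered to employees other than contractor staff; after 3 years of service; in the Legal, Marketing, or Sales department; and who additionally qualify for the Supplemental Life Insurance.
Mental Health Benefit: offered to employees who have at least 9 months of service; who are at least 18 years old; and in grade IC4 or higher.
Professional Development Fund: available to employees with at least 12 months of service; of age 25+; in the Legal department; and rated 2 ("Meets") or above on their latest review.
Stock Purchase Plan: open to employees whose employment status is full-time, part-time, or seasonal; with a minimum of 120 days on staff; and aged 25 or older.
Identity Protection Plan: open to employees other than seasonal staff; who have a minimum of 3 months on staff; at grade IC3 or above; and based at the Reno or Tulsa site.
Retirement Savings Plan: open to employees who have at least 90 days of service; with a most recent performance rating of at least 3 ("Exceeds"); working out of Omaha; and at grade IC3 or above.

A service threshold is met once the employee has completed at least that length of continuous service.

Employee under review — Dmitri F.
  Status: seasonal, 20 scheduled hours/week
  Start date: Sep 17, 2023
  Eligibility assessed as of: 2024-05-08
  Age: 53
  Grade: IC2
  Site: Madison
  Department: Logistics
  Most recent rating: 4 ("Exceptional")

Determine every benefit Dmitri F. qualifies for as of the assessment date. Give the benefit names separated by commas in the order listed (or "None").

Service from Sep 17, 2023 to 2024-05-08: 234 days.
Supplemental Life Insurance — status seasonal ✓; service 234 days ≥ 45 days ✓; site Madison ✗ (not Dayton, Austin, or Osaka) → not eligible.
401(k) Company Match — status seasonal ✓ (not excluded); service 234 days < 3 years (≈1095 days) ✗ → not eligible.
Mental Health Benefit — service 234 days < 9 months (≈270 days) ✗ → not eligible.
Professional Development Fund — service 234 days < 12 months (≈360 days) ✗ → not eligible.
Stock Purchase Plan — status seasonal ✓; service 234 days ≥ 120 days ✓; age 53 ≥ 25 ✓ → eligible.
Identity Protection Plan — status seasonal ✗ (excluded) → not eligible.
Retirement Savings Plan — service 234 days ≥ 90 days ✓; rating 4 ≥ 3 ✓; site Madison ✗ (not Omaha) → not eligible.

Stock Purchase Plan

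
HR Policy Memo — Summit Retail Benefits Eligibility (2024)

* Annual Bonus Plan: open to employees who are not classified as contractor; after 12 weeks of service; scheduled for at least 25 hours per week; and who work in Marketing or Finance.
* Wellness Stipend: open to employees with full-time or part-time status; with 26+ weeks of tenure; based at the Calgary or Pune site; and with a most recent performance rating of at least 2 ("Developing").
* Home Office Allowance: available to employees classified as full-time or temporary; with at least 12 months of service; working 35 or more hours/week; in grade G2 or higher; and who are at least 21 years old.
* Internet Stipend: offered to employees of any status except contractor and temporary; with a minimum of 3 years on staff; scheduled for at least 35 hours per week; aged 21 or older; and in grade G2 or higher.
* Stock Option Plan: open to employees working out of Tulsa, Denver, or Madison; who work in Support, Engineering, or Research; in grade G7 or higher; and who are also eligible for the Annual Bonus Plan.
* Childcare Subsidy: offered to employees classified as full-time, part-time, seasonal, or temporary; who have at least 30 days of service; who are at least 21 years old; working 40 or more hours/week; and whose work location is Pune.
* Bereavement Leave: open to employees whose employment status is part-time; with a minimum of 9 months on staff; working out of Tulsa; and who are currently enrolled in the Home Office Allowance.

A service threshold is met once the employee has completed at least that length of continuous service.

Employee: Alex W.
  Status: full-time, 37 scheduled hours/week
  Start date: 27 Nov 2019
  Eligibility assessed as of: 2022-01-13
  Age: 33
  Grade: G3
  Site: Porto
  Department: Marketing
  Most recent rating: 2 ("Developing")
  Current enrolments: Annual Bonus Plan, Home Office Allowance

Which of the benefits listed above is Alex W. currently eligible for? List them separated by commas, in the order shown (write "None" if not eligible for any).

Service from 27 Nov 2019 to 2022-01-13: 778 days.
Annual Bonus Plan — status full-time ✓ (not excluded); service 778 days ≥ 12 weeks (≈84 days) ✓; 37 hrs/wk ≥ 25 ✓; dept Marketing ✓ → eligible.
Wellness Stipend — status full-time ✓; service 778 days ≥ 26 weeks (≈182 days) ✓; site Porto ✗ (not Calgary or Pune) → not eligible.
Home Office Allowance — status full-time ✓; service 778 days ≥ 12 months (≈360 days) ✓; 37 hrs/wk ≥ 35 ✓; grade G3 ≥ G2 ✓; age 33 ≥ 21 ✓ → eligible.
Internet Stipend — status full-time ✓ (not excluded); service 778 days < 3 years (≈1095 days) ✗ → not eligible.
Stock Option Plan — site Porto ✗ (not Tulsa, Denver, or Madison) → not eligible.
Childcare Subsidy — status full-time ✓; service 778 days ≥ 30 days ✓; age 33 ≥ 21 ✓; 37 hrs/wk < 40 ✗ → not eligible.
Bereavement Leave — status full-time ✗ (requires part-time) → not eligible.

Annual Bonus Plan, Home Office Allowance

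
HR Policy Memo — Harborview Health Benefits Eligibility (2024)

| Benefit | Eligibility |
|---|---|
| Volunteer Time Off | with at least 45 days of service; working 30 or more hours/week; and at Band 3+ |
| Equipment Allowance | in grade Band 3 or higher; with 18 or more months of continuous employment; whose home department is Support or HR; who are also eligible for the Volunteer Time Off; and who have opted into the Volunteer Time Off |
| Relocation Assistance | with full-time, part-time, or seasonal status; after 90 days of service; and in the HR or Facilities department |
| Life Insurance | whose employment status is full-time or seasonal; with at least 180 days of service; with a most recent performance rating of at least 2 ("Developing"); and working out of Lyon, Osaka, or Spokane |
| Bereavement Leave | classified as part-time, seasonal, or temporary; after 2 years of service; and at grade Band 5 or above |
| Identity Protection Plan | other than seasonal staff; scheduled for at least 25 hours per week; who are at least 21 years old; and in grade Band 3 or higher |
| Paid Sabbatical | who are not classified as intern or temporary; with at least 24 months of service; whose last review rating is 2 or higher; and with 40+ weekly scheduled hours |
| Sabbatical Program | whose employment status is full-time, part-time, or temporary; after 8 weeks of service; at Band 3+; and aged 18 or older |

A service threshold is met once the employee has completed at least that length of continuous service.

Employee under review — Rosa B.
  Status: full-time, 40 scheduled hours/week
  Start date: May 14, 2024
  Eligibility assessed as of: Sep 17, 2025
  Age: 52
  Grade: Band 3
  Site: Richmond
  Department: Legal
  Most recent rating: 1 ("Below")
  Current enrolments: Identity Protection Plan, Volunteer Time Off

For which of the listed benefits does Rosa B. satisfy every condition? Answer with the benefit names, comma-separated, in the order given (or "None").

Service from May 14, 2024 to Sep 17, 2025: 491 days.
Volunteer Time Off — service 491 days ≥ 45 days ✓; 40 hrs/wk ≥ 30 ✓; grade Band 3 ≥ Band 3 ✓ → eligible.
Equipment Allowance — grade Band 3 ≥ Band 3 ✓; service 491 days < 18 months (≈540 days) ✗ → not eligible.
Relocation Assistance — status full-time ✓; service 491 days ≥ 90 days ✓; dept Legal ✗ → not eligible.
Life Insurance — status full-time ✓; service 491 days ≥ 180 days ✓; rating 1 < 2 ✗ → not eligible.
Bereavement Leave — status full-time ✗ (requires part-time, seasonal, or temporary) → not eligible.
Identity Protection Plan — status full-time ✓ (not excluded); 40 hrs/wk ≥ 25 ✓; age 52 ≥ 21 ✓; grade Band 3 ≥ Band 3 ✓ → eligible.
Paid Sabbatical — status full-time ✓ (not excluded); service 491 days < 24 months (≈720 days) ✗ → not eligible.
Sabbatical Program — status full-time ✓; service 491 days ≥ 8 weeks (≈56 days) ✓; grade Band 3 ≥ Band 3 ✓; age 52 ≥ 18 ✓ → eligible.

Volunteer Time Off, Identity Protection Plan, Sabbatical Program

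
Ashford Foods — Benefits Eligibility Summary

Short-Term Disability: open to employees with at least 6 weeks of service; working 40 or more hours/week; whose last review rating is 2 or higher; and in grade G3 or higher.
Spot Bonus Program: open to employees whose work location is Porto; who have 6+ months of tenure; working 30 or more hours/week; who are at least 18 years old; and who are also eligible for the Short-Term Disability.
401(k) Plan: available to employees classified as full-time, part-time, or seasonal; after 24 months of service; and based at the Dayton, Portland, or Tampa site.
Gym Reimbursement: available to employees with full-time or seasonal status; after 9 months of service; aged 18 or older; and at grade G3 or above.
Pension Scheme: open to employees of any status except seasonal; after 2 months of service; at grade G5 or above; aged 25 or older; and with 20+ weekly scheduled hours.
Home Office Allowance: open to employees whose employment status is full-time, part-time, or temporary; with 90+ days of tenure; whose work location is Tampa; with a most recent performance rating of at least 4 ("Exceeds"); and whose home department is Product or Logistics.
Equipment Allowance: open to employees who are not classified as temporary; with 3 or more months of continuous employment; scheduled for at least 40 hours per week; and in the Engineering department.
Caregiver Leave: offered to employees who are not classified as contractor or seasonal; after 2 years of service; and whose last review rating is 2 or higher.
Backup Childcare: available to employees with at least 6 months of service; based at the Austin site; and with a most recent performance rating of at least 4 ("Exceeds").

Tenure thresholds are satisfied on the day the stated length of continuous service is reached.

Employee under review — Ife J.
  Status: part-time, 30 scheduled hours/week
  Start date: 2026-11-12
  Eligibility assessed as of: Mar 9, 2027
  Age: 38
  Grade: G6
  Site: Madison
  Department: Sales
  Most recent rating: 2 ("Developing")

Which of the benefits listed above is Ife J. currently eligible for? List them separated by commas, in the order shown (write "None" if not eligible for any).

Pension Scheme

Service from 2026-11-12 to Mar 9, 2027: 117 days.
Short-Term Disability — service 117 days ≥ 6 weeks (≈42 days) ✓; 30 hrs/wk < 40 ✗ → not eligible.
Spot Bonus Program — site Madison ✗ (not Porto) → not eligible.
401(k) Plan — status part-time ✓; service 117 days < 24 months (≈720 days) ✗ → not eligible.
Gym Reimbursement — status part-time ✗ (requires full-time or seasonal) → not eligible.
Pension Scheme — status part-time ✓ (not excluded); service 117 days ≥ 2 months (≈60 days) ✓; grade G6 ≥ G5 ✓; age 38 ≥ 25 ✓; 30 hrs/wk ≥ 20 ✓ → eligible.
Home Office Allowance — status part-time ✓; service 117 days ≥ 90 days ✓; site Madison ✗ (not Tampa) → not eligible.
Equipment Allowance — status part-time ✓ (not excluded); service 117 days ≥ 3 months (≈90 days) ✓; 30 hrs/wk < 40 ✗ → not eligible.
Caregiver Leave — status part-time ✓ (not excluded); service 117 days < 2 years (≈730 days) ✗ → not eligible.
Backup Childcare — service 117 days < 6 months (≈180 days) ✗ → not eligible.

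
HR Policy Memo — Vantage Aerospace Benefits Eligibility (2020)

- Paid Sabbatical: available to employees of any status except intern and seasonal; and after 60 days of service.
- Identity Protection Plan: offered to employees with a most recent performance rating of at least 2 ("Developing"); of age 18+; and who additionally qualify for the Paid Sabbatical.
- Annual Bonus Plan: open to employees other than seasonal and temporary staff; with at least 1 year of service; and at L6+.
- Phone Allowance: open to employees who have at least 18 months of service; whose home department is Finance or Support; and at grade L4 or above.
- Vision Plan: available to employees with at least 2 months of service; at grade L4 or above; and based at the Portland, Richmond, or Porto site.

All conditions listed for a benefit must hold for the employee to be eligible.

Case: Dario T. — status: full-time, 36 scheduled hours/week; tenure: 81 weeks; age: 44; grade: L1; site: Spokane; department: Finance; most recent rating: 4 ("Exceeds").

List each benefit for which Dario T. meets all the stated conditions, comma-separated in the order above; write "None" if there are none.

Paid Sabbatical — status full-time ✓ (not excluded); service 81 weeks ≥ 60 days ✓ → eligible.
Identity Protection Plan — rating 4 ≥ 2 ✓; age 44 ≥ 18 ✓; eligible for Paid Sabbatical ✓ → eligible.
Annual Bonus Plan — status full-time ✓ (not excluded); service 81 weeks ≥ 1 year (≈365 days) ✓; grade L1 < L6 ✗ → not eligible.
Phone Allowance — service 81 weeks ≥ 18 months (≈540 days) ✓; dept Finance ✓; grade L1 < L4 ✗ → not eligible.
Vision Plan — service 81 weeks ≥ 2 months (≈60 days) ✓; grade L1 < L4 ✗ → not eligible.

Paid Sabbatical, Identity Protection Plan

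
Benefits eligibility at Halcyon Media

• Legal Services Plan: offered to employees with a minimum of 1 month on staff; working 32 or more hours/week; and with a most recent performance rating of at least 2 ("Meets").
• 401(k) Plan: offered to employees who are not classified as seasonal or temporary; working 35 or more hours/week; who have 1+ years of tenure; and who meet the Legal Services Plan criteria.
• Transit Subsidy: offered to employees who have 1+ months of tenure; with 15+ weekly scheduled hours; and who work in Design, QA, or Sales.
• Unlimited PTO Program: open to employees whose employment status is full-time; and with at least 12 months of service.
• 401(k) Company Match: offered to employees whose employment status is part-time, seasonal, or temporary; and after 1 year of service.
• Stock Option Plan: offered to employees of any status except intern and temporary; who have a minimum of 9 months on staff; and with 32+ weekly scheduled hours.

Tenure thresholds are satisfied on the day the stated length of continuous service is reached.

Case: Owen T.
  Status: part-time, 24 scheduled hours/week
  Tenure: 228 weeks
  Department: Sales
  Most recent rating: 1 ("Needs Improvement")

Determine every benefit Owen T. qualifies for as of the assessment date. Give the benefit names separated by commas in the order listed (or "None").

Legal Services Plan — service 228 weeks ≥ 1 month (≈30 days) ✓; 24 hrs/wk < 32 ✗ → not eligible.
401(k) Plan — status part-time ✓ (not excluded); 24 hrs/wk < 35 ✗ → not eligible.
Transit Subsidy — service 228 weeks ≥ 1 month (≈30 days) ✓; 24 hrs/wk ≥ 15 ✓; dept Sales ✓ → eligible.
Unlimited PTO Program — status part-time ✗ (requires full-time) → not eligible.
401(k) Company Match — status part-time ✓; service 228 weeks ≥ 1 year (≈365 days) ✓ → eligible.
Stock Option Plan — status part-time ✓ (not excluded); service 228 weeks ≥ 9 months (≈270 days) ✓; 24 hrs/wk < 32 ✗ → not eligible.

Transit Subsidy, 401(k) Company Match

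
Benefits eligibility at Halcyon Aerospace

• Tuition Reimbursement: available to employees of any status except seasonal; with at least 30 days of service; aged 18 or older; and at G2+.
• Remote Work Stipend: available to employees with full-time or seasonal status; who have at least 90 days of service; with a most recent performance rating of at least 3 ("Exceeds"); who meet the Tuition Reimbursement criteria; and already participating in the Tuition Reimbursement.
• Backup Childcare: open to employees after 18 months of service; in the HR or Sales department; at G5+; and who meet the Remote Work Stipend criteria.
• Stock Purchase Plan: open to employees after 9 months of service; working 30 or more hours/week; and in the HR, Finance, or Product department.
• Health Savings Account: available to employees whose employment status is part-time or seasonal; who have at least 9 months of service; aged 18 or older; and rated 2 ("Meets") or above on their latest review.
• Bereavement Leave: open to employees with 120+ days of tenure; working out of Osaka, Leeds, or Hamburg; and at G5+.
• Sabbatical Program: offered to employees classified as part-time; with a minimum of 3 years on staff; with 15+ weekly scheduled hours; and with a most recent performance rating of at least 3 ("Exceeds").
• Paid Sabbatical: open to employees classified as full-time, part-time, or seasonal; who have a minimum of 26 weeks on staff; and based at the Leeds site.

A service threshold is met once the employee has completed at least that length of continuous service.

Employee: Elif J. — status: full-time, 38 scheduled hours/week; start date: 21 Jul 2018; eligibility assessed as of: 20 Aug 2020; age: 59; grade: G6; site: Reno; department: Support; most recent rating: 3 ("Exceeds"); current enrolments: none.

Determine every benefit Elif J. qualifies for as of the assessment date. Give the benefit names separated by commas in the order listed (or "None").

Service from 21 Jul 2018 to 20 Aug 2020: 761 days.
Tuition Reimbursement — status full-time ✓ (not excluded); service 761 days ≥ 30 days ✓; age 59 ≥ 18 ✓; grade G6 ≥ G2 ✓ → eligible.
Remote Work Stipend — status full-time ✓; service 761 days ≥ 90 days ✓; rating 3 ≥ 3 ✓; eligible for Tuition Reimbursement ✓; not enrolled in Tuition Reimbursement ✗ → not eligible.
Backup Childcare — service 761 days ≥ 18 months (≈540 days) ✓; dept Support ✗ → not eligible.
Stock Purchase Plan — service 761 days ≥ 9 months (≈270 days) ✓; 38 hrs/wk ≥ 30 ✓; dept Support ✗ → not eligible.
Health Savings Account — status full-time ✗ (requires part-time or seasonal) → not eligible.
Bereavement Leave — service 761 days ≥ 120 days ✓; site Reno ✗ (not Osaka, Leeds, or Hamburg) → not eligible.
Sabbatical Program — status full-time ✗ (requires part-time) → not eligible.
Paid Sabbatical — status full-time ✓; service 761 days ≥ 26 weeks (≈182 days) ✓; site Reno ✗ (not Leeds) → not eligible.

Tuition Reimbursement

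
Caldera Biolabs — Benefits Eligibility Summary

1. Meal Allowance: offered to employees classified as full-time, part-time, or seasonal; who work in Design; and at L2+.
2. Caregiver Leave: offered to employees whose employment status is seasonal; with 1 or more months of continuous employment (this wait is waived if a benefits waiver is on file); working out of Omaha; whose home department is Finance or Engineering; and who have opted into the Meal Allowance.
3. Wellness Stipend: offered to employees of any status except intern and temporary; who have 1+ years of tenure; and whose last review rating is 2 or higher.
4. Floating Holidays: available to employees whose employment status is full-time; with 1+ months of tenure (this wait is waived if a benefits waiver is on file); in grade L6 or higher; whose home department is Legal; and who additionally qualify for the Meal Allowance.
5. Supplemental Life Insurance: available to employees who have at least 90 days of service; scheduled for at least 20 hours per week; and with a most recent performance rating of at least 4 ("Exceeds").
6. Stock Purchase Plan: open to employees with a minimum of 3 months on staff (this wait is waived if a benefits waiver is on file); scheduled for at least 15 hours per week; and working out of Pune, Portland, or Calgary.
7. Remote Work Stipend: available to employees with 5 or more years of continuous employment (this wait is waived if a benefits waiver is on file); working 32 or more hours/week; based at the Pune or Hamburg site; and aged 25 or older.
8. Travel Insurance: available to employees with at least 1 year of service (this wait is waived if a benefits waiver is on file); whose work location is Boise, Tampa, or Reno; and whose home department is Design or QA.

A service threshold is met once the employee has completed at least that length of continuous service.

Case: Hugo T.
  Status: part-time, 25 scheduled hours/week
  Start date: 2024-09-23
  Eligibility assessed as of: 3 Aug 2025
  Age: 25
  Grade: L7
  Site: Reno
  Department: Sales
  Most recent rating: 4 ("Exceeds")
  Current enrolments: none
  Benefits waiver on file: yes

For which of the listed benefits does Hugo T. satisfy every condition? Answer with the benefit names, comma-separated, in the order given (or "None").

Service from 2024-09-23 to 3 Aug 2025: 314 days.
Meal Allowance — status part-time ✓; dept Sales ✗ → not eligible.
Caregiver Leave — status part-time ✗ (requires seasonal) → not eligible.
Wellness Stipend — status part-time ✓ (not excluded); service 314 days < 1 year (≈365 days) ✗ → not eligible.
Floating Holidays — status part-time ✗ (requires full-time) → not eligible.
Supplemental Life Insurance — service 314 days ≥ 90 days ✓; 25 hrs/wk ≥ 20 ✓; rating 4 ≥ 4 ✓ → eligible.
Stock Purchase Plan — benefits waiver on file ✓; 25 hrs/wk ≥ 15 ✓; site Reno ✗ (not Pune, Portland, or Calgary) → not eligible.
Remote Work Stipend — benefits waiver on file ✓; 25 hrs/wk < 32 ✗ → not eligible.
Travel Insurance — benefits waiver on file ✓; site Reno ✓; dept Sales ✗ → not eligible.

Supplemental Life Insurance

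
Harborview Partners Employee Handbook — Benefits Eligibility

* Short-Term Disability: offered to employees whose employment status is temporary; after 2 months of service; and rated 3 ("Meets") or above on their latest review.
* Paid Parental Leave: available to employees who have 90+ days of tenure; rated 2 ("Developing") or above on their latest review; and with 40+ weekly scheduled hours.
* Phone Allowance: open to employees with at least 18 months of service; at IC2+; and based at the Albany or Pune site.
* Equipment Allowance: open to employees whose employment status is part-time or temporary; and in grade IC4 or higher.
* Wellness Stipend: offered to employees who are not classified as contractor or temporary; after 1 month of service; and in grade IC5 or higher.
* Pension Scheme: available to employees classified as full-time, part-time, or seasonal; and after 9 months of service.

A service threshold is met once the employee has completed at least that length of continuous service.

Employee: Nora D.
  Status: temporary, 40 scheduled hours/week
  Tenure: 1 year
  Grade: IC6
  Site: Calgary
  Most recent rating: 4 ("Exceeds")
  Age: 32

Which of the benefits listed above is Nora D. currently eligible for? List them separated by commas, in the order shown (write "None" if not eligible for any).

Short-Term Disability — status temporary ✓; service 1 year ≥ 2 months (≈60 days) ✓; rating 4 ≥ 3 ✓ → eligible.
Paid Parental Leave — service 1 year ≥ 90 days ✓; rating 4 ≥ 2 ✓; 40 hrs/wk ≥ 40 ✓ → eligible.
Phone Allowance — service 1 year < 18 months (≈540 days) ✗ → not eligible.
Equipment Allowance — status temporary ✓; grade IC6 ≥ IC4 ✓ → eligible.
Wellness Stipend — status temporary ✗ (excluded) → not eligible.
Pension Scheme — status temporary ✗ (requires full-time, part-time, or seasonal) → not eligible.

Short-Term Disability, Paid Parental Leave, Equipment Allowance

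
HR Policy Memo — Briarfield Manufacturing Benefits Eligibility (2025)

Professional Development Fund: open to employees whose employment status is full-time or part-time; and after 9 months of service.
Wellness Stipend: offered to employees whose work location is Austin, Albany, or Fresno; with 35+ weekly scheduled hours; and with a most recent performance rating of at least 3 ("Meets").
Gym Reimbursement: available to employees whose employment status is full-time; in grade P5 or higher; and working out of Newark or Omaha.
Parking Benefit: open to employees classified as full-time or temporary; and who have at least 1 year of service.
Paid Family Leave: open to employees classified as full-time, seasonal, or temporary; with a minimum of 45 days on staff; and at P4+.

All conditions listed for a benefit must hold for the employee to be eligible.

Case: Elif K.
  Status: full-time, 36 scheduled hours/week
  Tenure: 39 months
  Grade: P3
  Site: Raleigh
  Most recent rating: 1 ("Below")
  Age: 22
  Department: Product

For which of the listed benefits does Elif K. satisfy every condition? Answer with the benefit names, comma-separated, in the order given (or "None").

Professional Development Fund, Parking Benefit

Professional Development Fund — status full-time ✓; service 39 months ≥ 9 months ✓ → eligible.
Wellness Stipend — site Raleigh ✗ (not Austin, Albany, or Fresno) → not eligible.
Gym Reimbursement — status full-time ✓; grade P3 < P5 ✗ → not eligible.
Parking Benefit — status full-time ✓; service 39 months ≥ 1 year (≈365 days) ✓ → eligible.
Paid Family Leave — status full-time ✓; service 39 months ≥ 45 days ✓; grade P3 < P4 ✗ → not eligible.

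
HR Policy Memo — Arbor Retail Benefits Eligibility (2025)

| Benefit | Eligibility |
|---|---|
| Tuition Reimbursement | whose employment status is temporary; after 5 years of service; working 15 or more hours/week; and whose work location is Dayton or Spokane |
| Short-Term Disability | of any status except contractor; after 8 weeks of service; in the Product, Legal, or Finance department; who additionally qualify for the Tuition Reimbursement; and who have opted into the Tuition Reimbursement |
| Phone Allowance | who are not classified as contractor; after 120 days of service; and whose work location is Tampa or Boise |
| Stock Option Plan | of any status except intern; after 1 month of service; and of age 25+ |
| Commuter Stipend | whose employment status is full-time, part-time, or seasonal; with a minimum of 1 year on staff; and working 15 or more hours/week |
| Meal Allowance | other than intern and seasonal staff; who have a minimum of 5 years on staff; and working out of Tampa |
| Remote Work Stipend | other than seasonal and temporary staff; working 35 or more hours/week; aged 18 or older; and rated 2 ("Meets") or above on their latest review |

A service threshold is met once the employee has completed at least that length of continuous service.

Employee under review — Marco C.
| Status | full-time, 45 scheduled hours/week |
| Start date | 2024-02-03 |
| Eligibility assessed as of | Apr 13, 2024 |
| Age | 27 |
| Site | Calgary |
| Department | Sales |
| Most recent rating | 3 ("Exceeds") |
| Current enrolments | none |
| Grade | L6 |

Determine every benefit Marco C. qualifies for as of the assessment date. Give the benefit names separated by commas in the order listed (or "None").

Service from 2024-02-03 to Apr 13, 2024: 70 days.
Tuition Reimbursement — status full-time ✗ (requires temporary) → not eligible.
Short-Term Disability — status full-time ✓ (not excluded); service 70 days ≥ 8 weeks (≈56 days) ✓; dept Sales ✗ → not eligible.
Phone Allowance — status full-time ✓ (not excluded); service 70 days < 120 days ✗ → not eligible.
Stock Option Plan — status full-time ✓ (not excluded); service 70 days ≥ 1 month (≈30 days) ✓; age 27 ≥ 25 ✓ → eligible.
Commuter Stipend — status full-time ✓; service 70 days < 1 year (≈365 days) ✗ → not eligible.
Meal Allowance — status full-time ✓ (not excluded); service 70 days < 5 years (≈1825 days) ✗ → not eligible.
Remote Work Stipend — status full-time ✓ (not excluded); 45 hrs/wk ≥ 35 ✓; age 27 ≥ 18 ✓; rating 3 ≥ 2 ✓ → eligible.

Stock Option Plan, Remote Work Stipend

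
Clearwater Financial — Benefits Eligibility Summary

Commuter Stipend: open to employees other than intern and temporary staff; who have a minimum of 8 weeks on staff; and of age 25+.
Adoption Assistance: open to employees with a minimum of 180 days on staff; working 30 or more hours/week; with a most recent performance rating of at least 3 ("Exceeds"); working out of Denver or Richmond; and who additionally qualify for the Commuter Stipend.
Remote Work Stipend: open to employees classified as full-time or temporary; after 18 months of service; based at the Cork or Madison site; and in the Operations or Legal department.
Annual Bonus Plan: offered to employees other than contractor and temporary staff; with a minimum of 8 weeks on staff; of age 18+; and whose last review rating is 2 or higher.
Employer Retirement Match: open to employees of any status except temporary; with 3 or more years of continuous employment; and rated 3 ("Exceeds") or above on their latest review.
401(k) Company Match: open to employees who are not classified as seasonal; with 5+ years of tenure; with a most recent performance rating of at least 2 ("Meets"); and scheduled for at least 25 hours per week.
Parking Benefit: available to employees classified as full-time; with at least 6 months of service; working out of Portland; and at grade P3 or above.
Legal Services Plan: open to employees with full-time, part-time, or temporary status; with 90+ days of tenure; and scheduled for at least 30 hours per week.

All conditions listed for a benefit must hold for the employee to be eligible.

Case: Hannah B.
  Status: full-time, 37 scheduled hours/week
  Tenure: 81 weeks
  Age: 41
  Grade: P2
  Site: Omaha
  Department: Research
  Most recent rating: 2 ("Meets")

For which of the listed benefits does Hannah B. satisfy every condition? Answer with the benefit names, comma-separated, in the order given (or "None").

Commuter Stipend — status full-time ✓ (not excluded); service 81 weeks ≥ 8 weeks ✓; age 41 ≥ 25 ✓ → eligible.
Adoption Assistance — service 81 weeks ≥ 180 days ✓; 37 hrs/wk ≥ 30 ✓; rating 2 < 3 ✗ → not eligible.
Remote Work Stipend — status full-time ✓; service 81 weeks ≥ 18 months (≈540 days) ✓; site Omaha ✗ (not Cork or Madison) → not eligible.
Annual Bonus Plan — status full-time ✓ (not excluded); service 81 weeks ≥ 8 weeks ✓; age 41 ≥ 18 ✓; rating 2 ≥ 2 ✓ → eligible.
Employer Retirement Match — status full-time ✓ (not excluded); service 81 weeks < 3 years (≈1095 days) ✗ → not eligible.
401(k) Company Match — status full-time ✓ (not excluded); service 81 weeks < 5 years (≈1825 days) ✗ → not eligible.
Parking Benefit — status full-time ✓; service 81 weeks ≥ 6 months (≈180 days) ✓; site Omaha ✗ (not Portland) → not eligible.
Legal Services Plan — status full-time ✓; service 81 weeks ≥ 90 days ✓; 37 hrs/wk ≥ 30 ✓ → eligible.

Commuter Stipend, Annual Bonus Plan, Legal Services Plan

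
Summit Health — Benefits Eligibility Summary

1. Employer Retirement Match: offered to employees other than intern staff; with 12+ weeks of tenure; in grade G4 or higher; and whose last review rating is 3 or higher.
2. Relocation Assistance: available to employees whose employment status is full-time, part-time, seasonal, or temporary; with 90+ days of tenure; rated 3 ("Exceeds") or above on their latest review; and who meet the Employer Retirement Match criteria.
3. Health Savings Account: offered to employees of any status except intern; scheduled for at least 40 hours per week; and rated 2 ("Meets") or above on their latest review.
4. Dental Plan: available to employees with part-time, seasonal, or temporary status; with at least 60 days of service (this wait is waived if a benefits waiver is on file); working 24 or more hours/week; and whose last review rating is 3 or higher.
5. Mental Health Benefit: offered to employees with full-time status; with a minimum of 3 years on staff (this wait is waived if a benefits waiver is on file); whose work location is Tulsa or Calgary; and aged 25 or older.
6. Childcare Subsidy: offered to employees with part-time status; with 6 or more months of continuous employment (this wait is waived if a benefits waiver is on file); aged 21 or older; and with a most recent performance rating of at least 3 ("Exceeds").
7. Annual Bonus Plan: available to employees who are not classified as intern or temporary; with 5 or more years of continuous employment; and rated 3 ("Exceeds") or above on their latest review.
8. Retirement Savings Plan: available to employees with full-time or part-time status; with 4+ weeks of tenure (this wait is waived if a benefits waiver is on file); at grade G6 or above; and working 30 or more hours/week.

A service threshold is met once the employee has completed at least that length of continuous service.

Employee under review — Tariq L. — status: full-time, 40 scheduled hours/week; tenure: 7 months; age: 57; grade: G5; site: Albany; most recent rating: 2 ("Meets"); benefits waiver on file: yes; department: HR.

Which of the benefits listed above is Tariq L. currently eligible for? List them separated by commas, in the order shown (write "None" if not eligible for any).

Employer Retirement Match — status full-time ✓ (not excluded); service 7 months ≥ 12 weeks (≈84 days) ✓; grade G5 ≥ G4 ✓; rating 2 < 3 ✗ → not eligible.
Relocation Assistance — status full-time ✓; service 7 months ≥ 90 days ✓; rating 2 < 3 ✗ → not eligible.
Health Savings Account — status full-time ✓ (not excluded); 40 hrs/wk ≥ 40 ✓; rating 2 ≥ 2 ✓ → eligible.
Dental Plan — status full-time ✗ (requires part-time, seasonal, or temporary) → not eligible.
Mental Health Benefit — status full-time ✓; benefits waiver on file ✓; site Albany ✗ (not Tulsa or Calgary) → not eligible.
Childcare Subsidy — status full-time ✗ (requires part-time) → not eligible.
Annual Bonus Plan — status full-time ✓ (not excluded); service 7 months < 5 years (≈1825 days) ✗ → not eligible.
Retirement Savings Plan — status full-time ✓; benefits waiver on file ✓; grade G5 < G6 ✗ → not eligible.

Health Savings Account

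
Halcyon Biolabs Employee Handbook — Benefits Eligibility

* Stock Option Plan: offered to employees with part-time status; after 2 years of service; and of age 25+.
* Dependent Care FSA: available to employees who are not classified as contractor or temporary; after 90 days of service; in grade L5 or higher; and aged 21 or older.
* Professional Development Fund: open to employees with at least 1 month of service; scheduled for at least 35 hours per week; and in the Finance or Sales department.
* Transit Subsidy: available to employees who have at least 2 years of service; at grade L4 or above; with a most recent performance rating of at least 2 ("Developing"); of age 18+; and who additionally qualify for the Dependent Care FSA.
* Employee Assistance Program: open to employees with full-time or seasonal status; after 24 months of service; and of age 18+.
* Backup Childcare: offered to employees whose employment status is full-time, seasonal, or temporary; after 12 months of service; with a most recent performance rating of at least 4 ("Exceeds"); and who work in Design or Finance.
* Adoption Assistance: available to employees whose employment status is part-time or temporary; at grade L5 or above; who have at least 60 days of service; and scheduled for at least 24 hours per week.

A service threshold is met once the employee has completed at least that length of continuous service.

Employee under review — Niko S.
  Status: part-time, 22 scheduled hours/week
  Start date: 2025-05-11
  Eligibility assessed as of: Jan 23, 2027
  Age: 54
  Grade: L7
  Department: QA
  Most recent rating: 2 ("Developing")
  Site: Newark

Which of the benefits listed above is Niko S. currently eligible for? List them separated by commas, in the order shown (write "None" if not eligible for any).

Service from 2025-05-11 to Jan 23, 2027: 622 days.
Stock Option Plan — status part-time ✓; service 622 days < 2 years (≈730 days) ✗ → not eligible.
Dependent Care FSA — status part-time ✓ (not excluded); service 622 days ≥ 90 days ✓; grade L7 ≥ L5 ✓; age 54 ≥ 21 ✓ → eligible.
Professional Development Fund — service 622 days ≥ 1 month (≈30 days) ✓; 22 hrs/wk < 35 ✗ → not eligible.
Transit Subsidy — service 622 days < 2 years (≈730 days) ✗ → not eligible.
Employee Assistance Program — status part-time ✗ (requires full-time or seasonal) → not eligible.
Backup Childcare — status part-time ✗ (requires full-time, seasonal, or temporary) → not eligible.
Adoption Assistance — status part-time ✓; grade L7 ≥ L5 ✓; service 622 days ≥ 60 days ✓; 22 hrs/wk < 24 ✗ → not eligible.

Dependent Care FSA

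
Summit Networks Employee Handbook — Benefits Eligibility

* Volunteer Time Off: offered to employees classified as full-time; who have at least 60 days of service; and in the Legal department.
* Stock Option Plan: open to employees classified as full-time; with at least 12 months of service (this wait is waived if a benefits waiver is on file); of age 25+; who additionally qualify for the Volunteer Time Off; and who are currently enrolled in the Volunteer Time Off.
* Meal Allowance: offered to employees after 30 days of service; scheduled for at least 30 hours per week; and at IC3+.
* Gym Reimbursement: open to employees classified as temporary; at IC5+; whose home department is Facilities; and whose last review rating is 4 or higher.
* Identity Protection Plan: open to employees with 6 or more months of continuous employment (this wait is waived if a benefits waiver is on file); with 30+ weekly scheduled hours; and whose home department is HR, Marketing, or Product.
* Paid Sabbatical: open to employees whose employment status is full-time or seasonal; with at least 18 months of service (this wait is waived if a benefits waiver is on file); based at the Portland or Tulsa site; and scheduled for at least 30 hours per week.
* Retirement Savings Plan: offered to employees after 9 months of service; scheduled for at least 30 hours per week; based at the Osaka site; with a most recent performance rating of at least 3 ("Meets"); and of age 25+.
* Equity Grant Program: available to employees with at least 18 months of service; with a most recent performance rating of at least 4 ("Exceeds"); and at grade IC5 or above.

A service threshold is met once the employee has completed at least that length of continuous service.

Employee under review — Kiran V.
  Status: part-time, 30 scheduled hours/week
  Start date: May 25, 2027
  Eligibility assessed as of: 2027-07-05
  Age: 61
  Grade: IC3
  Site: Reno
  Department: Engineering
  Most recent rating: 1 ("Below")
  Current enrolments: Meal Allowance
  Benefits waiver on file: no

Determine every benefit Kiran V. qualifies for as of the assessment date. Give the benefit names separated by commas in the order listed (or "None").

Service from May 25, 2027 to 2027-07-05: 41 days.
Volunteer Time Off — status part-time ✗ (requires full-time) → not eligible.
Stock Option Plan — status part-time ✗ (requires full-time) → not eligible.
Meal Allowance — service 41 days ≥ 30 days ✓; 30 hrs/wk ≥ 30 ✓; grade IC3 ≥ IC3 ✓ → eligible.
Gym Reimbursement — status part-time ✗ (requires temporary) → not eligible.
Identity Protection Plan — no waiver, service 41 days < 6 months (≈180 days) ✗ → not eligible.
Paid Sabbatical — status part-time ✗ (requires full-time or seasonal) → not eligible.
Retirement Savings Plan — service 41 days < 9 months (≈270 days) ✗ → not eligible.
Equity Grant Program — service 41 days < 18 months (≈540 days) ✗ → not eligible.

Meal Allowance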